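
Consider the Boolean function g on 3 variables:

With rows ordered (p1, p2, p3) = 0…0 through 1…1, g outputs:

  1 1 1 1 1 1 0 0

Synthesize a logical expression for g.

g(p1, p2, p3) = NOT (((p1 AND p2) AND NOT p3) OR ((p1 AND p2) AND p3))

g is 0 on only 2 rows — (1,1,0), (1,1,1). Writing each as a minterm (p1·p2·¬p3, p1·p2·p3) and OR-ing them characterizes exactly where g=0, so g is the negation of that disjunction.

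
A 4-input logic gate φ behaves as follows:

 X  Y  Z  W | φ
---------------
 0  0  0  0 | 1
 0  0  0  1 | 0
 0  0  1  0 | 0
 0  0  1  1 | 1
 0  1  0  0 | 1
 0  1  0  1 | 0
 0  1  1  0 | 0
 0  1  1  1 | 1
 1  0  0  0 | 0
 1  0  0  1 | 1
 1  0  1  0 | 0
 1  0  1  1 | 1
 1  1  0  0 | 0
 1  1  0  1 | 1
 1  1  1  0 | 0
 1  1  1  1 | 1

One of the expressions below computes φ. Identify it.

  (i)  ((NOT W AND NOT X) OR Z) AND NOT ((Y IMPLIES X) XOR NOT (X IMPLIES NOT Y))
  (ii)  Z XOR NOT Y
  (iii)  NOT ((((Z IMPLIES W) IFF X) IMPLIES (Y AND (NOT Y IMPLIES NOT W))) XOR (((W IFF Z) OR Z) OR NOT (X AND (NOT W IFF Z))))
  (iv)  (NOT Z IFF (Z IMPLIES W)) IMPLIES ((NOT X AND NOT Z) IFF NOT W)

(i): at (0,0,0,0) it gives 0, but φ = 1 — eliminated.
(ii): at (0,0,0,1) it gives 1, but φ = 0 — eliminated.
(iii): at (0,0,0,1) it gives 1, but φ = 0 — eliminated.
That leaves (iv). Evaluating it on every row reproduces the table of φ exactly.

iv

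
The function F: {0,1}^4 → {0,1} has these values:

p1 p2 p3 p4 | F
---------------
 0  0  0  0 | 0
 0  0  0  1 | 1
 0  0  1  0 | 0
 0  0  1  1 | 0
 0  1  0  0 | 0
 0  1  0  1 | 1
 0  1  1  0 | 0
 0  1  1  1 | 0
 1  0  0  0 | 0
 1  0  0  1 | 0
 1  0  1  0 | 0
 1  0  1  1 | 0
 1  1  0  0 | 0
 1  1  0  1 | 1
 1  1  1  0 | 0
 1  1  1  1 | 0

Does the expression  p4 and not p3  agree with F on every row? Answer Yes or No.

No

Check the formula against F row by row:
  p1=0, p2=0, p3=0, p4=0: formula gives 0, F = 0 ✓
  p1=0, p2=0, p3=0, p4=1: formula gives 1, F = 1 ✓
  p1=0, p2=0, p3=1, p4=0: formula gives 0, F = 0 ✓
  p1=0, p2=0, p3=1, p4=1: formula gives 0, F = 0 ✓
  …
  p1=1, p2=0, p3=0, p4=1: formula gives 1, but F = 0 ✗
Since they disagree at (1,0,0,1), the expression is not a correct formula for F.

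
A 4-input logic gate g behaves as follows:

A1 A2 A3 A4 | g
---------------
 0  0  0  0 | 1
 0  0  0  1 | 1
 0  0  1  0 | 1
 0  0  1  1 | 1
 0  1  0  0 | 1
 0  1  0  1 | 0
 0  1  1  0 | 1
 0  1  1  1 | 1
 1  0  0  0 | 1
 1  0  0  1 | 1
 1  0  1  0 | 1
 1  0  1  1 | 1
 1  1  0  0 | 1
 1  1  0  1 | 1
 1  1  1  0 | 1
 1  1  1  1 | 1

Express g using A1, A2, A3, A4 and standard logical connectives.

g is 0 on exactly one input, (0,1,0,1), whose minterm is ¬A1·A2·¬A3·A4. So g is the negation of that single conjunction.

g(A1, A2, A3, A4) = not (((not A1 and A2) and not A3) and A4)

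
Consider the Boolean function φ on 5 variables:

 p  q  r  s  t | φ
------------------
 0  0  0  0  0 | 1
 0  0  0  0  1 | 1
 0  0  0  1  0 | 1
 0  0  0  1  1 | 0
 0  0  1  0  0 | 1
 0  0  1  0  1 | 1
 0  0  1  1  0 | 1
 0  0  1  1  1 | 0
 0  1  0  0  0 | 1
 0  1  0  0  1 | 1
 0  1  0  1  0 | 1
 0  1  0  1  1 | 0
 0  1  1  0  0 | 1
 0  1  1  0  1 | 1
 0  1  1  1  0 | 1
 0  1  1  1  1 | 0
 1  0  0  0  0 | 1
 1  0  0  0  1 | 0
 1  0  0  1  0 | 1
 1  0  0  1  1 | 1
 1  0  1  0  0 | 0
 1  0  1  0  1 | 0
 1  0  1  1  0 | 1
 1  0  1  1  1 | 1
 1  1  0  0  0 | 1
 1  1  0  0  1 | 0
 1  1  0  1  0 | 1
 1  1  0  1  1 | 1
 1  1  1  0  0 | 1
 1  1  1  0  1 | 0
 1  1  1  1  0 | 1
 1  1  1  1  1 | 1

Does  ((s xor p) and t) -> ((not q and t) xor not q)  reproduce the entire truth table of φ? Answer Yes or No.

Test each input against both φ and the formula:
  p=0, q=0, r=0, s=0, t=0: formula gives 1, φ = 1 ✓
  p=0, q=0, r=0, s=0, t=1: formula gives 1, φ = 1 ✓
  p=0, q=0, r=0, s=1, t=0: formula gives 1, φ = 1 ✓
  p=0, q=0, r=0, s=1, t=1: formula gives 0, φ = 0 ✓
  …
  p=1, q=0, r=1, s=0, t=0: formula gives 1, but φ = 0 ✗
Since they disagree at (1,0,1,0,0), the expression is not a correct formula for φ.

No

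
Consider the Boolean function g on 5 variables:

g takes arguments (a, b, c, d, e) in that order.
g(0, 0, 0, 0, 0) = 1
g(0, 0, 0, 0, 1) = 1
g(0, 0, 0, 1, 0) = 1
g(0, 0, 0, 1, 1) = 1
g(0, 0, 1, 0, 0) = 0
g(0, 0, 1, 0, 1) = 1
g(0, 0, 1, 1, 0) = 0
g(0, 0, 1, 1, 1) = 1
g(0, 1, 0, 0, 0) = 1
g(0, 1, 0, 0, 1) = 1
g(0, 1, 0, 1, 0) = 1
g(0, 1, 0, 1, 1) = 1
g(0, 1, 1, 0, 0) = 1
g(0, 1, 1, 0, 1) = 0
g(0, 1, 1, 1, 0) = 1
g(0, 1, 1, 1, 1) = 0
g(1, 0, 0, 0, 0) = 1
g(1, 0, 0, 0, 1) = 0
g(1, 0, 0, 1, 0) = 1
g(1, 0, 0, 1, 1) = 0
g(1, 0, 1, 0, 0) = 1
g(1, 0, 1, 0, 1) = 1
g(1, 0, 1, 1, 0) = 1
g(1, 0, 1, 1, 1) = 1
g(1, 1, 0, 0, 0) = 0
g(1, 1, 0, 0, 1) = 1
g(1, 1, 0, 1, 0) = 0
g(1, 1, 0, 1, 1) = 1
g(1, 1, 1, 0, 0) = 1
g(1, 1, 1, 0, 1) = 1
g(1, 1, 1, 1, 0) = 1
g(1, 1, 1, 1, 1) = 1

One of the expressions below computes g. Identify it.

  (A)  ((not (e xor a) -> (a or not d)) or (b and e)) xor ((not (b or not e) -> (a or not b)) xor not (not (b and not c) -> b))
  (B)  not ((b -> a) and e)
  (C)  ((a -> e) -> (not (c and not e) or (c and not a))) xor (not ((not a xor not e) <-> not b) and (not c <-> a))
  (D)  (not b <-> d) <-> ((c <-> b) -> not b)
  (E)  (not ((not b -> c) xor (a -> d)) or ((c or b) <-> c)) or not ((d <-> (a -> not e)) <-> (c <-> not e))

C

(A) disagrees with g on (0,0,0,1,0) (formula → 0, table → 1); rule it out.
(B) disagrees with g on (0,0,0,0,1) (formula → 0, table → 1); rule it out.
(D) disagrees with g on (0,0,0,0,0) (formula → 0, table → 1); rule it out.
(E) disagrees with g on (0,0,1,0,0) (formula → 1, table → 0); rule it out.
Only (C) survives; checking it on all 32 rows confirms it matches g.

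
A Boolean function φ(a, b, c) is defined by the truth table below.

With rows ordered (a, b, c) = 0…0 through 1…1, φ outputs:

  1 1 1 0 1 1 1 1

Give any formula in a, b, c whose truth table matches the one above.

φ(a, b, c) = ((a' · b) · c)'

Only row (0,1,1) gives 0. So φ is 1 everywhere except there — the complement of the minterm ¬a·b·c.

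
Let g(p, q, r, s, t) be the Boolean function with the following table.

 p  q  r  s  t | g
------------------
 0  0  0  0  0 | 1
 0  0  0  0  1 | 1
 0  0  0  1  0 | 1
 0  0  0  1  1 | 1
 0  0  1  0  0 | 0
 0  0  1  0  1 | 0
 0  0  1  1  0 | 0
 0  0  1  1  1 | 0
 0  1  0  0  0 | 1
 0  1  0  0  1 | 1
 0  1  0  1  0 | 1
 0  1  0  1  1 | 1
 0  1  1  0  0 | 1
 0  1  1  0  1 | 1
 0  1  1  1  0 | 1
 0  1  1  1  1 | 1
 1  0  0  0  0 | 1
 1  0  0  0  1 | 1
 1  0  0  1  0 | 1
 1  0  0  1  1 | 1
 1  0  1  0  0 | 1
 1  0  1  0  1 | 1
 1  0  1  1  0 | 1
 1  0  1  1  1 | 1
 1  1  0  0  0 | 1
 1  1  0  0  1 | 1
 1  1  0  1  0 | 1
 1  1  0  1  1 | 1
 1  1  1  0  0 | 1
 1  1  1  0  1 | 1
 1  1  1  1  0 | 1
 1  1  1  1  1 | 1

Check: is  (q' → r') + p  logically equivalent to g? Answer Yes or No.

Check the formula against g row by row:
  p=0, q=0, r=0, s=0, t=0: formula gives 1, g = 1 ✓
  p=0, q=0, r=0, s=0, t=1: formula gives 1, g = 1 ✓
  p=0, q=0, r=0, s=1, t=0: formula gives 1, g = 1 ✓
  p=0, q=0, r=0, s=1, t=1: formula gives 1, g = 1 ✓
  … (the remaining 28 rows also agree.)
No disagreement on any input; they are logically equivalent.

Yes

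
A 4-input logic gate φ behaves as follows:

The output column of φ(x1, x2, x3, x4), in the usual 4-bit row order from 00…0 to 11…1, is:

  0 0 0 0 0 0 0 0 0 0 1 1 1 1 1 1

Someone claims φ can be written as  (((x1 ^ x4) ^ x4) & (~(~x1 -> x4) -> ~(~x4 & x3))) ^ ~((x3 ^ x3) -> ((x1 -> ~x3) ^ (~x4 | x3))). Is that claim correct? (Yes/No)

No

Check the formula against φ row by row:
  x1=0, x2=0, x3=0, x4=0: formula gives 0, φ = 0 ✓
  x1=0, x2=0, x3=0, x4=1: formula gives 0, φ = 0 ✓
  x1=0, x2=0, x3=1, x4=0: formula gives 0, φ = 0 ✓
  x1=0, x2=0, x3=1, x4=1: formula gives 0, φ = 0 ✓
  …
  x1=1, x2=0, x3=0, x4=0: formula gives 1, but φ = 0 ✗
Row (1,0,0,0) is a counterexample, so the formula is not equivalent to φ.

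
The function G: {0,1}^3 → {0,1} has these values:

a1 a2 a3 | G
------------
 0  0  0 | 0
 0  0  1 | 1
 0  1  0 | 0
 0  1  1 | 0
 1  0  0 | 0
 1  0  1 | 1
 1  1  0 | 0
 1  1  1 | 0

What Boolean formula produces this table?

G(a1, a2, a3) = ((a1' · a2') · a3) + ((a1 · a2') · a3)

The 1-rows are (0,0,1), (1,0,1). Each contributes one minterm — ¬a1·¬a2·a3; a1·¬a2·a3 — and their disjunction is a sum-of-products form of G.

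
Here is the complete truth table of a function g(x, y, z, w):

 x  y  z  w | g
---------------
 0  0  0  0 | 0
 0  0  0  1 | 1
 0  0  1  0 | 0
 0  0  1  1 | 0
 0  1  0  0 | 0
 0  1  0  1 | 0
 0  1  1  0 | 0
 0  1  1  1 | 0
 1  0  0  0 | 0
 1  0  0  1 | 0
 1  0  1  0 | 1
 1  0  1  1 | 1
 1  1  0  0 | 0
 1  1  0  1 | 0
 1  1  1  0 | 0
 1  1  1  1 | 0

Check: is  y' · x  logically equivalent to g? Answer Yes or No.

No

Evaluate y' · x on each row and compare to g:
  x=0, y=0, z=0, w=0: formula gives 0, g = 0 ✓
  x=0, y=0, z=0, w=1: formula gives 0, but g = 1 ✗
A single disagreement suffices: at (0,0,0,1) they differ, so the formula does not compute g.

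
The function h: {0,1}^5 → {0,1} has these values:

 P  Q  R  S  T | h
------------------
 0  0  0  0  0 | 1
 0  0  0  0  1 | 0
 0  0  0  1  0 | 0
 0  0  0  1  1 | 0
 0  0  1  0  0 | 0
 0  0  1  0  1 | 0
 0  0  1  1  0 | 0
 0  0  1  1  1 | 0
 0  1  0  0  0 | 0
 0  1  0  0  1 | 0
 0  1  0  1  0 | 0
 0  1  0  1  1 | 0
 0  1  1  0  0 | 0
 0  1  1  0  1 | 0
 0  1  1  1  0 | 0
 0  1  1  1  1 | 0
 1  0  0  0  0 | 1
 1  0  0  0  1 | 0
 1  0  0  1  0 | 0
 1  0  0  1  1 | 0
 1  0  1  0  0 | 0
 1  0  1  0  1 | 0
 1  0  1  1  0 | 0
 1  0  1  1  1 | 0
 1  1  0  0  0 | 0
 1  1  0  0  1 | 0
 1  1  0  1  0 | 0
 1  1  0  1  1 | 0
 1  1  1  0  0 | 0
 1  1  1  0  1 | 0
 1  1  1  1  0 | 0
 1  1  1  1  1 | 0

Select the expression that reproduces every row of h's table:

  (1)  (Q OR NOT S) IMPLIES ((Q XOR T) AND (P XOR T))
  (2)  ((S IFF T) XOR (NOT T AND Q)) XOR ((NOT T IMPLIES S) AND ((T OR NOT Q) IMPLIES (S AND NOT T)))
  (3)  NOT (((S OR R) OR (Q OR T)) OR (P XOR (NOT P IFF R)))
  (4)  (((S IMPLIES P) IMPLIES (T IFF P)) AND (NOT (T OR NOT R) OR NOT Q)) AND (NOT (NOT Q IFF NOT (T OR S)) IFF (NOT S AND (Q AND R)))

(1): at (0,0,0,0,0) it gives 0, but h = 1 — eliminated.
(2): at (0,0,0,1,0) it gives 1, but h = 0 — eliminated.
(4): at (0,0,1,0,0) it gives 1, but h = 0 — eliminated.
(3) is the remaining candidate, and it agrees with h on all 32 inputs.

3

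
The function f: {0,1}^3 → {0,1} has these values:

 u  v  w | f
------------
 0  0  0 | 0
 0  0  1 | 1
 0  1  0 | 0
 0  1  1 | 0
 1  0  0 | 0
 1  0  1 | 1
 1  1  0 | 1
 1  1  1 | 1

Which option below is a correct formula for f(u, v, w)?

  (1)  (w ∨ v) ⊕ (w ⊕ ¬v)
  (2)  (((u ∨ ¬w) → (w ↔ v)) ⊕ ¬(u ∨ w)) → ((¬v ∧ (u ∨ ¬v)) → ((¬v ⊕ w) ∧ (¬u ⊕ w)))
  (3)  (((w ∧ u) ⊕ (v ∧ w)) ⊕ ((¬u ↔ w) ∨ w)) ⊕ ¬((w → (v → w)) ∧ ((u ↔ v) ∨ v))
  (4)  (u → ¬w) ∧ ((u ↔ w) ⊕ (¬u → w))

3

(1) disagrees with f on (0,0,0) (formula → 1, table → 0); rule it out.
(2) disagrees with f on (0,0,0) (formula → 1, table → 0); rule it out.
(4) disagrees with f on (0,0,0) (formula → 1, table → 0); rule it out.
Only (3) survives; checking it on all 8 rows confirms it matches f.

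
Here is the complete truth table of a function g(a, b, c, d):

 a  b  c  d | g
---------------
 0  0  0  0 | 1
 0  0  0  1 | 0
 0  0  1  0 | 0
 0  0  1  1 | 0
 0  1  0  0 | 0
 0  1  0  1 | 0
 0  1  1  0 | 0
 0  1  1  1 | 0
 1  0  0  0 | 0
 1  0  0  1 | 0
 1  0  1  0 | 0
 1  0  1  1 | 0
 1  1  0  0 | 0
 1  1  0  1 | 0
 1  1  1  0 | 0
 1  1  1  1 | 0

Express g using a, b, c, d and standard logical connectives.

g(a, b, c, d) = NOT (((a OR b) OR c) OR d)

The output is 1 only when every input is 0 — NOR of all inputs.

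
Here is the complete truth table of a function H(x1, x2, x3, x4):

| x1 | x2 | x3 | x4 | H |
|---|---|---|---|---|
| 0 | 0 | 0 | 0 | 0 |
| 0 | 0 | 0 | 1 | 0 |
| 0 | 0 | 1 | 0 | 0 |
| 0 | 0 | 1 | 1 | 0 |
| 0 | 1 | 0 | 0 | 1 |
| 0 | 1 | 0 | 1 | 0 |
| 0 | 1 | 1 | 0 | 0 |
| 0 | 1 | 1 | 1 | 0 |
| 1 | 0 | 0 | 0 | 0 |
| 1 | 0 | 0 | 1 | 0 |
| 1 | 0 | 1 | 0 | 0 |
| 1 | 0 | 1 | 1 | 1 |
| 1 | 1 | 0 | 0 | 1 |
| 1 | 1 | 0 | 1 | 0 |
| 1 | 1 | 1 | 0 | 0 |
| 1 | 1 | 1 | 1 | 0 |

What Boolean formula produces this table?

H(x1, x2, x3, x4) = ((((¬x1 ∧ x2) ∧ ¬x3) ∧ ¬x4) ∨ (((x1 ∧ ¬x2) ∧ x3) ∧ x4)) ∨ (((x1 ∧ x2) ∧ ¬x3) ∧ ¬x4)

The 1-rows are (0,1,0,0), (1,0,1,1), (1,1,0,0). Each contributes one minterm — ¬x1·x2·¬x3·¬x4; x1·¬x2·x3·x4; x1·x2·¬x3·¬x4 — and their disjunction is a sum-of-products form of H.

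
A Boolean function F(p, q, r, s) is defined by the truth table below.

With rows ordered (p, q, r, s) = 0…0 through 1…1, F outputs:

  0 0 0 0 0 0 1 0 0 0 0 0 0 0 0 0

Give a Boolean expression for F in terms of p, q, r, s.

F is 1 on exactly one input, (0,1,1,0), whose minterm is ¬p·q·r·¬s. So F is just that conjunction.

F(p, q, r, s) = ((~p & q) & r) & ~s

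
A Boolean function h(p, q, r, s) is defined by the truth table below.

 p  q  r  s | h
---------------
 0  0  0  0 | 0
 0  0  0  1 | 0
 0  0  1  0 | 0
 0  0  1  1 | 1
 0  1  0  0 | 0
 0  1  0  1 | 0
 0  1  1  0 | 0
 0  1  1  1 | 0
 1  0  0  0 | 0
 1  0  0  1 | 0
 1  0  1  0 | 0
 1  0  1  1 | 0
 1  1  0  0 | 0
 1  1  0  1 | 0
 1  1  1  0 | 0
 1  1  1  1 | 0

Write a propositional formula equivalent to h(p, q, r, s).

h(p, q, r, s) = ((¬p ∧ ¬q) ∧ r) ∧ s

h is 1 on exactly one input, (0,0,1,1), whose minterm is ¬p·¬q·r·s. So h is just that conjunction.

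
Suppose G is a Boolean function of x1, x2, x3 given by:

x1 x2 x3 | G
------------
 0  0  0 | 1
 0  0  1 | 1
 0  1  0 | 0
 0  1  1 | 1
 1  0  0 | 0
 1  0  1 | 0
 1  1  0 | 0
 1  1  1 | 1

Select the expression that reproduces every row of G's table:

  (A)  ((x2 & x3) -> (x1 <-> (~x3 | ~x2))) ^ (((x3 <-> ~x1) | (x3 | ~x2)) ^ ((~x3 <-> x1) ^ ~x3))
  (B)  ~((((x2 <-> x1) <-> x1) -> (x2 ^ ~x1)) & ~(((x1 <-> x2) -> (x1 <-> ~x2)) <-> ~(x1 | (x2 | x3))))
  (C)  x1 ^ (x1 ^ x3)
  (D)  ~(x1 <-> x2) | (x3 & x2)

A

(B) fails at (0,0,0): the formula yields 0, G is 1.
(C) fails at (0,0,0): the formula yields 0, G is 1.
(D) fails at (0,0,0): the formula yields 0, G is 1.
(A) is the remaining candidate, and it agrees with G on all 8 inputs.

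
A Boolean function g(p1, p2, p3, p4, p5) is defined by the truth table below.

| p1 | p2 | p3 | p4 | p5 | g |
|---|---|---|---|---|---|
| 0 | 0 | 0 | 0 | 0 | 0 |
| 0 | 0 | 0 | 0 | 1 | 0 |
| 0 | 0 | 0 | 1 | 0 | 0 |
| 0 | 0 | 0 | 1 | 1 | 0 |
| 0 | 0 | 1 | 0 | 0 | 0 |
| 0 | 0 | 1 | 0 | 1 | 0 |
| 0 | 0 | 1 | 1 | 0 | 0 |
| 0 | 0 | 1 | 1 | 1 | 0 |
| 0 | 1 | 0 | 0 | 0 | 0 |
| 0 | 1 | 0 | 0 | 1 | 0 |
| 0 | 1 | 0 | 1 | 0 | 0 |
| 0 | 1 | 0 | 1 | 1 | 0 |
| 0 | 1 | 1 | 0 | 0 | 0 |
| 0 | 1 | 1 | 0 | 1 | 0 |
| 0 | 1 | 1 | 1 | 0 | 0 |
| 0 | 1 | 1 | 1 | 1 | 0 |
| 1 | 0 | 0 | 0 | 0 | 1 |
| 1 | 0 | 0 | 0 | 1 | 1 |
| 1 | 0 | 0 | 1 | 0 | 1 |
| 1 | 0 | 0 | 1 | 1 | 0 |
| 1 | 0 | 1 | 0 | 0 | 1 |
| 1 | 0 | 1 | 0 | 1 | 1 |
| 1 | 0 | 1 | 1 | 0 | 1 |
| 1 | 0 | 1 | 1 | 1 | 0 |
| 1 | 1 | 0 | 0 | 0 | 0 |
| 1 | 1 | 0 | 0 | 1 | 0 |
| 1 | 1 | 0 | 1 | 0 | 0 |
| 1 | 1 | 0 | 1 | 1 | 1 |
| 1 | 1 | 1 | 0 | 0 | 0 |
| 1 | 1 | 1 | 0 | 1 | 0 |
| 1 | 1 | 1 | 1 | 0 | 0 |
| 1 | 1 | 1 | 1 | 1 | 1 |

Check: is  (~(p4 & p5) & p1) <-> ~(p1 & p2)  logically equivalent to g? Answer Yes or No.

Evaluate (~(p4 & p5) & p1) <-> ~(p1 & p2) on each row and compare to g:
  p1=0, p2=0, p3=0, p4=0, p5=0: formula gives 0, g = 0 ✓
  p1=0, p2=0, p3=0, p4=0, p5=1: formula gives 0, g = 0 ✓
  p1=0, p2=0, p3=0, p4=1, p5=0: formula gives 0, g = 0 ✓
  p1=0, p2=0, p3=0, p4=1, p5=1: formula gives 0, g = 0 ✓
  …and likewise for the remaining 28 rows.
Every row agrees, so the formula is equivalent.

Yes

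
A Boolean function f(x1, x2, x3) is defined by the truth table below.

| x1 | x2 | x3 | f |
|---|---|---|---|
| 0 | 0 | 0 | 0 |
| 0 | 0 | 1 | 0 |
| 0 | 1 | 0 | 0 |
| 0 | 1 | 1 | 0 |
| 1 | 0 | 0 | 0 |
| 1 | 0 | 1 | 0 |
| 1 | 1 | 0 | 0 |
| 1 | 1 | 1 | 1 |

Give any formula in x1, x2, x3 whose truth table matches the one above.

f(x1, x2, x3) = (x1 · x2) · x3

The output is 1 only when every input is 1 — the AND of all inputs.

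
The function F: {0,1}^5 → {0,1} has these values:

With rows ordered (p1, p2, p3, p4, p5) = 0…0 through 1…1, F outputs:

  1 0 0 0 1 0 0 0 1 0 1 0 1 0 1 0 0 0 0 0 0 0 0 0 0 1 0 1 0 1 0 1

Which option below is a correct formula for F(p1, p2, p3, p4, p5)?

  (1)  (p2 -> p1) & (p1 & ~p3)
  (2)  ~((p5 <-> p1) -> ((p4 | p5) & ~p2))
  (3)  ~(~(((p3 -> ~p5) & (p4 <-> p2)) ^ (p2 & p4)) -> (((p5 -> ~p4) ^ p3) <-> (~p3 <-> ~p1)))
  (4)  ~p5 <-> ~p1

2

(1) fails at (0,0,0,0,0): the formula yields 0, F is 1.
(3) fails at (0,0,0,0,0): the formula yields 0, F is 1.
(4) fails at (0,0,0,1,0): the formula yields 1, F is 0.
That leaves (2). Evaluating it on every row reproduces the table of F exactly.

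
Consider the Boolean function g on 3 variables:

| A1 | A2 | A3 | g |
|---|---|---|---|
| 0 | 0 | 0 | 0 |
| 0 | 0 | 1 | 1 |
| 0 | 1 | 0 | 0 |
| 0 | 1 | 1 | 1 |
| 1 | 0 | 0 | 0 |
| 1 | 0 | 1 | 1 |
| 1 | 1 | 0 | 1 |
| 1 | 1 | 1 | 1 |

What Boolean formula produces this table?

g is 0 on only 3 rows — (0,0,0), (0,1,0), (1,0,0). Writing each as a minterm (¬A1·¬A2·¬A3, ¬A1·A2·¬A3, A1·¬A2·¬A3) and OR-ing them characterizes exactly where g=0, so g is the negation of that disjunction.

g(A1, A2, A3) = not ((((not A1 and not A2) and not A3) or ((not A1 and A2) and not A3)) or ((A1 and not A2) and not A3))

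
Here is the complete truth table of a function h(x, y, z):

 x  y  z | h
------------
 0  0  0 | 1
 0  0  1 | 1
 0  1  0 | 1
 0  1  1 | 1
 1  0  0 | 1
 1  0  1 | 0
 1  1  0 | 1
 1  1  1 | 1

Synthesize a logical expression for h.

Only row (1,0,1) gives 0. So h is 1 everywhere except there — the complement of the minterm x·¬y·z.

h(x, y, z) = not ((x and not y) and z)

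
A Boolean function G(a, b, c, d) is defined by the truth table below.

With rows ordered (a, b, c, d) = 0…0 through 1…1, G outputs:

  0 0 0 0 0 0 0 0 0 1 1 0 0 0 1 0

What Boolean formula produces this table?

Collect the rows where G=1 — (1,0,0,1), (1,0,1,0), (1,1,1,0) — and write one minterm per row: a·¬b·¬c·d, a·¬b·c·¬d, a·b·c·¬d. Their union (logical OR) reproduces the table exactly.

G(a, b, c, d) = ((((a and not b) and not c) and d) or (((a and not b) and c) and not d)) or (((a and b) and c) and not d)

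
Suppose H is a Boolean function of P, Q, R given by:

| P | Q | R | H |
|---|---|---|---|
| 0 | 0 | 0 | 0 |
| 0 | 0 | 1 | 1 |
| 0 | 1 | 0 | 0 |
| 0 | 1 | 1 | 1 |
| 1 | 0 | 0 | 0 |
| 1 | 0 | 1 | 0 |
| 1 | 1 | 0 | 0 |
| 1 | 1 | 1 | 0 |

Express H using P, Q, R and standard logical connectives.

The 1-rows are (0,0,1), (0,1,1). Each contributes one minterm — ¬P·¬Q·R; ¬P·Q·R — and their disjunction is a sum-of-products form of H.

H(P, Q, R) = ((NOT P AND NOT Q) AND R) OR ((NOT P AND Q) AND R)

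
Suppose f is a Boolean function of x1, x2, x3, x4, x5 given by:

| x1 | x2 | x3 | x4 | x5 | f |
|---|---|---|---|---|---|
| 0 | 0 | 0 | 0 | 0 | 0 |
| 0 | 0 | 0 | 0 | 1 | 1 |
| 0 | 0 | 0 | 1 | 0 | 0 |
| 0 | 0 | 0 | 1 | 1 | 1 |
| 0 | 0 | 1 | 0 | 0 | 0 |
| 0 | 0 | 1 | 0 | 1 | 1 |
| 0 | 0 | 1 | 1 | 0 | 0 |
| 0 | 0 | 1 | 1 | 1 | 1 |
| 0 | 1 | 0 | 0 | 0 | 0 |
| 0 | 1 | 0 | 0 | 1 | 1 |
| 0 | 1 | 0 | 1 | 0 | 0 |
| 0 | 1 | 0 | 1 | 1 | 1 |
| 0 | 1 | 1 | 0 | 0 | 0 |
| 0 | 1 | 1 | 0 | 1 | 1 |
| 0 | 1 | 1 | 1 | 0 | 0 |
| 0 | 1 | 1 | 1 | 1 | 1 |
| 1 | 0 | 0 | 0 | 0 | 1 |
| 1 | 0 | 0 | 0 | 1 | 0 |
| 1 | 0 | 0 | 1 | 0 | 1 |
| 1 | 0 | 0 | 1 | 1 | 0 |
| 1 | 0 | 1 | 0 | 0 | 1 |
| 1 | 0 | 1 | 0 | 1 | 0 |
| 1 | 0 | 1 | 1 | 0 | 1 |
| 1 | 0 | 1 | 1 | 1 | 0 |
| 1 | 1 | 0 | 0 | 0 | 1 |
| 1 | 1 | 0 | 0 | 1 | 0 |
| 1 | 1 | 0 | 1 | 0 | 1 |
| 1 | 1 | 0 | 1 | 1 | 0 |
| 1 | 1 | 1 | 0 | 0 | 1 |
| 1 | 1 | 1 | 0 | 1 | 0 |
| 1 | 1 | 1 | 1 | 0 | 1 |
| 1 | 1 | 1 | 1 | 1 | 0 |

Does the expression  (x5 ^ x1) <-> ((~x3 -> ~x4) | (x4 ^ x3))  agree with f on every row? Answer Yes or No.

Yes

Test each input against both f and the formula:
  x1=0, x2=0, x3=0, x4=0, x5=0: formula gives 0, f = 0 ✓
  x1=0, x2=0, x3=0, x4=0, x5=1: formula gives 1, f = 1 ✓
  x1=0, x2=0, x3=0, x4=1, x5=0: formula gives 0, f = 0 ✓
  x1=0, x2=0, x3=0, x4=1, x5=1: formula gives 1, f = 1 ✓
  …and likewise for the remaining 28 rows.
No disagreement on any input; they are logically equivalent.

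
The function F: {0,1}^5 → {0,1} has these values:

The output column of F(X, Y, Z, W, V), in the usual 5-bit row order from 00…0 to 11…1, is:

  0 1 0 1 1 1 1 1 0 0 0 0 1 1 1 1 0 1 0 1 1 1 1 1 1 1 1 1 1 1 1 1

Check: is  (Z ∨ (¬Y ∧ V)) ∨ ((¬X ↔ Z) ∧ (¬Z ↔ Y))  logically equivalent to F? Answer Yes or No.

Test each input against both F and the formula:
  X=0, Y=0, Z=0, W=0, V=0: formula gives 0, F = 0 ✓
  X=0, Y=0, Z=0, W=0, V=1: formula gives 1, F = 1 ✓
  X=0, Y=0, Z=0, W=1, V=0: formula gives 0, F = 0 ✓
  X=0, Y=0, Z=0, W=1, V=1: formula gives 1, F = 1 ✓
  …and likewise for the remaining 28 rows.
All 32 rows match — the expression computes F exactly.

Yes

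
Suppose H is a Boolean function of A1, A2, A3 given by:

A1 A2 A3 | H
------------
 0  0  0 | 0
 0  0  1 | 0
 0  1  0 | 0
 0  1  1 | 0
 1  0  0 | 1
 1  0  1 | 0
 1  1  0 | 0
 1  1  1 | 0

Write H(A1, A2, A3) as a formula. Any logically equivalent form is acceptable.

H(A1, A2, A3) = (A1 and not A2) and not A3

H is 1 on exactly one input, (1,0,0), whose minterm is A1·¬A2·¬A3. So H is just that conjunction.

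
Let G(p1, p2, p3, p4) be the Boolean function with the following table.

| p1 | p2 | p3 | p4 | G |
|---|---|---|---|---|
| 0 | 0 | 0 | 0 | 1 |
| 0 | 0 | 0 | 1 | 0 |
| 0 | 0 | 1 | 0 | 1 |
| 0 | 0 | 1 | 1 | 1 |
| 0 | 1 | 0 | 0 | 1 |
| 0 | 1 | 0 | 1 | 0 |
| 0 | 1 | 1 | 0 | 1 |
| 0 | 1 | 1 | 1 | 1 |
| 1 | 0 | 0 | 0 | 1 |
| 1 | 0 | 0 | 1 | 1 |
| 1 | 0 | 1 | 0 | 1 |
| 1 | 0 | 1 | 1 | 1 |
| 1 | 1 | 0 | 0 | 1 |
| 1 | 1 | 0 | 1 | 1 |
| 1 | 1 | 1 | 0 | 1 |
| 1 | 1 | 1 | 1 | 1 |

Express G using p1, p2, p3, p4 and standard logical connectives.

G(p1, p2, p3, p4) = ¬((((¬p1 ∧ ¬p2) ∧ ¬p3) ∧ p4) ∨ (((¬p1 ∧ p2) ∧ ¬p3) ∧ p4))

The 0-rows are (0,0,0,1), (0,1,0,1). Take each as a conjunction (¬p1·¬p2·¬p3·p4, ¬p1·p2·¬p3·p4), form their disjunction, and complement — that gives a formula that is 1 everywhere G is.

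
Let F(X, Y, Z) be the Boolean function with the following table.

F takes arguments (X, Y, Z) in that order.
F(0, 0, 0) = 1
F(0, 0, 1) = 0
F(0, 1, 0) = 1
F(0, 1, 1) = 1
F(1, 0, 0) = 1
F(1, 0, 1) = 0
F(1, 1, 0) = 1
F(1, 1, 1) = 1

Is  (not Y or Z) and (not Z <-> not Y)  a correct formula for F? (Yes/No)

Check the formula against F row by row:
  X=0, Y=0, Z=0: formula gives 1, F = 1 ✓
  X=0, Y=0, Z=1: formula gives 0, F = 0 ✓
  X=0, Y=1, Z=0: formula gives 0, but F = 1 ✗
A single disagreement suffices: at (0,1,0) they differ, so the formula does not compute F.

No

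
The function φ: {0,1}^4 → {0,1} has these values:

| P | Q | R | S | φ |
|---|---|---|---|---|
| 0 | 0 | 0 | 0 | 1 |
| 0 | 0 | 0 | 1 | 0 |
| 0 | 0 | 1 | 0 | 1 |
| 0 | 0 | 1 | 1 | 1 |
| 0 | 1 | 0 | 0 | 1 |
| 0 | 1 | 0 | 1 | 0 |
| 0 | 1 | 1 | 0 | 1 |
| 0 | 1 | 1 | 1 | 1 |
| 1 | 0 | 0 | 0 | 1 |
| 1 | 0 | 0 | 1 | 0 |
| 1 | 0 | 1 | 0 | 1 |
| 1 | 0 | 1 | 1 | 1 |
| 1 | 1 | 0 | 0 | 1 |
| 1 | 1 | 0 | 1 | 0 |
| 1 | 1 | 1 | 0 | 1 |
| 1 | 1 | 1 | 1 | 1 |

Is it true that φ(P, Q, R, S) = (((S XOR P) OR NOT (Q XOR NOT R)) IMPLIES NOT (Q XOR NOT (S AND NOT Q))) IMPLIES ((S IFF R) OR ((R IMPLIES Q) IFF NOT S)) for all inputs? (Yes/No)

Test each input against both φ and the formula:
  P=0, Q=0, R=0, S=0: formula gives 1, φ = 1 ✓
  P=0, Q=0, R=0, S=1: formula gives 0, φ = 0 ✓
  P=0, Q=0, R=1, S=0: formula gives 1, φ = 1 ✓
  P=0, Q=0, R=1, S=1: formula gives 1, φ = 1 ✓
  … (the remaining 12 rows also agree.)
Every row agrees, so the formula is equivalent.

Yes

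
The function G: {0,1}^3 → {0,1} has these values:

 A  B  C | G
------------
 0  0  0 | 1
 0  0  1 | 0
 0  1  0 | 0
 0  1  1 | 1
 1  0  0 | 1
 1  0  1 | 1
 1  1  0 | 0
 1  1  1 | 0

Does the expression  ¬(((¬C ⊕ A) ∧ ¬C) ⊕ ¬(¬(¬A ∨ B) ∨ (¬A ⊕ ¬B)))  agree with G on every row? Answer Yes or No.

Evaluate ¬(((¬C ⊕ A) ∧ ¬C) ⊕ ¬(¬(¬A ∨ B) ∨ (¬A ⊕ ¬B))) on each row and compare to G:
  A=0, B=0, C=0: formula gives 1, G = 1 ✓
  A=0, B=0, C=1: formula gives 0, G = 0 ✓
  A=0, B=1, C=0: formula gives 0, G = 0 ✓
  A=0, B=1, C=1: formula gives 1, G = 1 ✓
  A=1, B=0, C=0: formula gives 1, G = 1 ✓
  … (the remaining 3 rows also agree.)
No disagreement on any input; they are logically equivalent.

Yes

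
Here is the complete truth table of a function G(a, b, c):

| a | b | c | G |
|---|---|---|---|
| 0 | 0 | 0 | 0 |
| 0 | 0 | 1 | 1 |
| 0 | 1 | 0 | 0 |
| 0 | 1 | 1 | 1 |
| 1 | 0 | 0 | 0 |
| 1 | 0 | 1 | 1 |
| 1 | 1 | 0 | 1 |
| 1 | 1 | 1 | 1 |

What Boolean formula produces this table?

G is 0 on only 3 rows — (0,0,0), (0,1,0), (1,0,0). Writing each as a minterm (¬a·¬b·¬c, ¬a·b·¬c, a·¬b·¬c) and OR-ing them characterizes exactly where G=0, so G is the negation of that disjunction.

G(a, b, c) = not ((((not a and not b) and not c) or ((not a and b) and not c)) or ((a and not b) and not c))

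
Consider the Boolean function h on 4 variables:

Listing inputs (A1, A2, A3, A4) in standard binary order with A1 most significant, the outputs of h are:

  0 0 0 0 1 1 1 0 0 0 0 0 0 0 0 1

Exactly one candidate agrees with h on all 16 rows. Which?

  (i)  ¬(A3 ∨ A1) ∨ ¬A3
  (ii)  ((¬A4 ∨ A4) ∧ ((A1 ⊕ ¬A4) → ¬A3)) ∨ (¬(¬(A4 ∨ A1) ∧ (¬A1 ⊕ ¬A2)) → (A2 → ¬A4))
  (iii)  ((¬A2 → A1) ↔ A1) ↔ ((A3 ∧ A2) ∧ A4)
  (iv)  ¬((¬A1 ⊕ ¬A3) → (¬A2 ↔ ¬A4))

iii

(i) fails at (0,0,0,0): the formula yields 1, h is 0.
(ii) fails at (0,0,0,0): the formula yields 1, h is 0.
(iv) fails at (0,0,1,1): the formula yields 1, h is 0.
Only (iii) survives; checking it on all 16 rows confirms it matches h.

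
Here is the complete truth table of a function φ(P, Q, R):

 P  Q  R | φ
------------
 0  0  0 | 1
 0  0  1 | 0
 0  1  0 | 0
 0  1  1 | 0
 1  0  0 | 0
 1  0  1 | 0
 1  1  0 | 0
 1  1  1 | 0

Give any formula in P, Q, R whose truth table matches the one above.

φ(P, Q, R) = ¬((P ∨ Q) ∨ R)

The output is 1 only when every input is 0 — NOR of all inputs.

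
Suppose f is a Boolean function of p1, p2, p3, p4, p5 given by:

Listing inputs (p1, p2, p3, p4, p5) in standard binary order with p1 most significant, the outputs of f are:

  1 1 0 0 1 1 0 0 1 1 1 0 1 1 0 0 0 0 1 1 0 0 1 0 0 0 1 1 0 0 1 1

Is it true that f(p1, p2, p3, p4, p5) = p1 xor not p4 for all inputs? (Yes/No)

No

Test each input against both f and the formula:
  p1=0, p2=0, p3=0, p4=0, p5=0: formula gives 1, f = 1 ✓
  p1=0, p2=0, p3=0, p4=0, p5=1: formula gives 1, f = 1 ✓
  p1=0, p2=0, p3=0, p4=1, p5=0: formula gives 0, f = 0 ✓
  p1=0, p2=0, p3=0, p4=1, p5=1: formula gives 0, f = 0 ✓
  …
  p1=0, p2=1, p3=0, p4=1, p5=0: formula gives 0, but f = 1 ✗
Since they disagree at (0,1,0,1,0), the expression is not a correct formula for f.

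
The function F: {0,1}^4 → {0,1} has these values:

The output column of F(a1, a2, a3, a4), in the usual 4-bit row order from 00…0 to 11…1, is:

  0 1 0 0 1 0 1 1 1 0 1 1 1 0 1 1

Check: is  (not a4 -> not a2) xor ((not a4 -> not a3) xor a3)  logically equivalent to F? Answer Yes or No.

Check the formula against F row by row:
  a1=0, a2=0, a3=0, a4=0: formula gives 0, F = 0 ✓
  a1=0, a2=0, a3=0, a4=1: formula gives 0, but F = 1 ✗
A single disagreement suffices: at (0,0,0,1) they differ, so the formula does not compute F.

No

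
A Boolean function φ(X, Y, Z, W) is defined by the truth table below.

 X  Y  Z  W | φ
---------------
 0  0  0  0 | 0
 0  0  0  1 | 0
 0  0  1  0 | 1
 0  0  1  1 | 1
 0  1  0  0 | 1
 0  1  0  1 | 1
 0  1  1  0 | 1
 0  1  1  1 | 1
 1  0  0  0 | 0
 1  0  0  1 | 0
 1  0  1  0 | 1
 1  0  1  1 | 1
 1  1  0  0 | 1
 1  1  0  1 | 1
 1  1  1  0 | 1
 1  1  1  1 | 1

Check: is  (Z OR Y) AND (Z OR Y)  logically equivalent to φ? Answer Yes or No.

Yes

Check the formula against φ row by row:
  X=0, Y=0, Z=0, W=0: formula gives 0, φ = 0 ✓
  X=0, Y=0, Z=0, W=1: formula gives 0, φ = 0 ✓
  X=0, Y=0, Z=1, W=0: formula gives 1, φ = 1 ✓
  X=0, Y=0, Z=1, W=1: formula gives 1, φ = 1 ✓
  …and likewise for the remaining 12 rows.
Every row agrees, so the formula is equivalent.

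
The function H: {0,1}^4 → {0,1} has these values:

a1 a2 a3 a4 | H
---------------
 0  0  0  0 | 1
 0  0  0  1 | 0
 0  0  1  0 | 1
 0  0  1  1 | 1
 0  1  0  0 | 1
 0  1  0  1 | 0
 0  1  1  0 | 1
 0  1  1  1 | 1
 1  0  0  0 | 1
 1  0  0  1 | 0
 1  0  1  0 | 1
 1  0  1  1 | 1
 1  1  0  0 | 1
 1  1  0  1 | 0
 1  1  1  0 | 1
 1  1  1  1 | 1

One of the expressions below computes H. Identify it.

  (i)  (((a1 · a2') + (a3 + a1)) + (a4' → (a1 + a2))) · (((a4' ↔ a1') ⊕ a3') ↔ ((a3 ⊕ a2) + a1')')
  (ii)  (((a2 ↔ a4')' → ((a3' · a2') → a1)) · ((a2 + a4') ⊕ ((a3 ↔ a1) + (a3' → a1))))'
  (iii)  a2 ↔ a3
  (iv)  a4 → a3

iv

(i) fails at (0,0,0,0): the formula yields 0, H is 1.
(ii) fails at (0,0,1,1): the formula yields 0, H is 1.
(iii) fails at (0,0,0,1): the formula yields 1, H is 0.
Only (iv) survives; checking it on all 16 rows confirms it matches H.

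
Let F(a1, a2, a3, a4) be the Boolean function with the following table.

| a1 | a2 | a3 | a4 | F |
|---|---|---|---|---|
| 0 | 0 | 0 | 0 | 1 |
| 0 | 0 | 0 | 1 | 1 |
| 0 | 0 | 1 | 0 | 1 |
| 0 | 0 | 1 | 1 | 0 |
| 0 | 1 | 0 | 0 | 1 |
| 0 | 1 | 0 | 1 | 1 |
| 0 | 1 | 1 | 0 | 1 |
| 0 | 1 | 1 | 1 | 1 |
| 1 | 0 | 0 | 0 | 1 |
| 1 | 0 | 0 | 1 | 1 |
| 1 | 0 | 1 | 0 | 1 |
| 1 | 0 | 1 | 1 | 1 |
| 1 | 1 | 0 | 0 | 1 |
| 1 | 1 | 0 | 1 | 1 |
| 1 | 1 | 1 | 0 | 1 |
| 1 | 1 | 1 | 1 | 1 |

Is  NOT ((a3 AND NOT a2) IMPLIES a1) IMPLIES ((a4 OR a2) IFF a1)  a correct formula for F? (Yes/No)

Check the formula against F row by row:
  a1=0, a2=0, a3=0, a4=0: formula gives 1, F = 1 ✓
  a1=0, a2=0, a3=0, a4=1: formula gives 1, F = 1 ✓
  a1=0, a2=0, a3=1, a4=0: formula gives 1, F = 1 ✓
  a1=0, a2=0, a3=1, a4=1: formula gives 0, F = 0 ✓
  … (the remaining 12 rows also agree.)
No disagreement on any input; they are logically equivalent.

Yes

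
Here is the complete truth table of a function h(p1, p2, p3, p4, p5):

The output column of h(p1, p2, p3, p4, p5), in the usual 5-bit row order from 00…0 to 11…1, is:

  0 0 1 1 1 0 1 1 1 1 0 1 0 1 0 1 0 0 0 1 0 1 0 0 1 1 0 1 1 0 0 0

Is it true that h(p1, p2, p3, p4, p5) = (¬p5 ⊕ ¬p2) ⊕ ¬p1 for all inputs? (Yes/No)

No

Check the formula against h row by row:
  p1=0, p2=0, p3=0, p4=0, p5=0: formula gives 1, but h = 0 ✗
Row (0,0,0,0,0) is a counterexample, so the formula is not equivalent to h.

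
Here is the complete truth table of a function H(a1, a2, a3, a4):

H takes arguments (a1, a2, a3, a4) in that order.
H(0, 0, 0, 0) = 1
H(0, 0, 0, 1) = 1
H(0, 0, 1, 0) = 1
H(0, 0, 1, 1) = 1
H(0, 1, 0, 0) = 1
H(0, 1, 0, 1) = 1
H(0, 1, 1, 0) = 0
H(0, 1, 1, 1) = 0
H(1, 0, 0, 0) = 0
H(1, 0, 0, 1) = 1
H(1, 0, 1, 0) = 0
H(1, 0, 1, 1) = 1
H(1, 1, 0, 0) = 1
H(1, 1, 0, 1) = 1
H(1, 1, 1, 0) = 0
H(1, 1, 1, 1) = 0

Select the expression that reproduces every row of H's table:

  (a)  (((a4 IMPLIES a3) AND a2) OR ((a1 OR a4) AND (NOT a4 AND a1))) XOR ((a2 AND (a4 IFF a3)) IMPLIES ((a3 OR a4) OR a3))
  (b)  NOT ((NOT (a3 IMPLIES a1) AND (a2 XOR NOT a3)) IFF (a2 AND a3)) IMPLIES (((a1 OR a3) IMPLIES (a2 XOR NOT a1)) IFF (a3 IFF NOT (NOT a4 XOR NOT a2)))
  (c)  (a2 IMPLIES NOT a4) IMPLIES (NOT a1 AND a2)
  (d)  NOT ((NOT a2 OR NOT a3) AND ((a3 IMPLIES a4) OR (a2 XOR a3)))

a

(b) disagrees with H on (0,1,1,0) (formula → 1, table → 0); rule it out.
(c) disagrees with H on (0,0,0,0) (formula → 0, table → 1); rule it out.
(d) disagrees with H on (0,0,0,0) (formula → 0, table → 1); rule it out.
Only (a) survives; checking it on all 16 rows confirms it matches H.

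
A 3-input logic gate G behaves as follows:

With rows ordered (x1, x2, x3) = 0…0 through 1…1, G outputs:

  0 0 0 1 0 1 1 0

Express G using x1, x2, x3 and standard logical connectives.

G(x1, x2, x3) = (((x1' · x2) · x3) + ((x1 · x2') · x3)) + ((x1 · x2) · x3')

G=1 on 3 inputs: (0,1,1), (1,0,1), (1,1,0). Reading each as a conjunction of literals (¬x1·x2·x3, x1·¬x2·x3, x1·x2·¬x3) and taking the OR gives the canonical DNF.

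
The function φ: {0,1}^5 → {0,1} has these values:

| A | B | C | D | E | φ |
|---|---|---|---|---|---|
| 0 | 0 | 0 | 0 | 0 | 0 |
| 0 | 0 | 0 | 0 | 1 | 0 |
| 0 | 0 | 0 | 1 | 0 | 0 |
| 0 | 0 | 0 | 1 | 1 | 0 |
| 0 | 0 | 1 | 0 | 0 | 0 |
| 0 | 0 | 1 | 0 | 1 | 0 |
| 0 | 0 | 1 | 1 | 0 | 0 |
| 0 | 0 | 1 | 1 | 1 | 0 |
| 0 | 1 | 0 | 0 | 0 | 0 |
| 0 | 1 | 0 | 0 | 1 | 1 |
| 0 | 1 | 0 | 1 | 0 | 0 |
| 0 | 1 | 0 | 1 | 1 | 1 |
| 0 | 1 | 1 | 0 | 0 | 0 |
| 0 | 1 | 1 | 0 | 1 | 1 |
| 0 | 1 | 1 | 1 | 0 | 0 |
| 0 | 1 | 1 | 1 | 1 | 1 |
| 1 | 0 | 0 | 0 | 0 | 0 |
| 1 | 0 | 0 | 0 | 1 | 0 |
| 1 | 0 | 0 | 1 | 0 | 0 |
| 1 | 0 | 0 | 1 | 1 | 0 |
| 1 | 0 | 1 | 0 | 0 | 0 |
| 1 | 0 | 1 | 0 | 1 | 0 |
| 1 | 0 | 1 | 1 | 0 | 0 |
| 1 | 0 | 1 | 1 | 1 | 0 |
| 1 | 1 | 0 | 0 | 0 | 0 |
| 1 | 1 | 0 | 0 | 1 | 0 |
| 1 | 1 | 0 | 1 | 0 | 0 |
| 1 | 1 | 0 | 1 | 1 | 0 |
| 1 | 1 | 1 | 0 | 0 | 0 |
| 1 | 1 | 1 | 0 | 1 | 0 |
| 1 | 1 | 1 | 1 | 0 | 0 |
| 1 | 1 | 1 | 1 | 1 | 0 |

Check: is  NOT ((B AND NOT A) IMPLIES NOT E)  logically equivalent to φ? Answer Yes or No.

Check the formula against φ row by row:
  A=0, B=0, C=0, D=0, E=0: formula gives 0, φ = 0 ✓
  A=0, B=0, C=0, D=0, E=1: formula gives 0, φ = 0 ✓
  A=0, B=0, C=0, D=1, E=0: formula gives 0, φ = 0 ✓
  A=0, B=0, C=0, D=1, E=1: formula gives 0, φ = 0 ✓
  …and likewise for the remaining 28 rows.
All 32 rows match — the expression computes φ exactly.

Yes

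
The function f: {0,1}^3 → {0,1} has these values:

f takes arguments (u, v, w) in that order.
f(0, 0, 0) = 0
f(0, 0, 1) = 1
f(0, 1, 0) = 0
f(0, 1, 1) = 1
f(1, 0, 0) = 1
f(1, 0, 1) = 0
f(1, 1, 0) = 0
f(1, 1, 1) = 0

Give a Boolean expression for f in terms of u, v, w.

f(u, v, w) = (((¬u ∧ ¬v) ∧ w) ∨ ((¬u ∧ v) ∧ w)) ∨ ((u ∧ ¬v) ∧ ¬w)

Collect the rows where f=1 — (0,0,1), (0,1,1), (1,0,0) — and write one minterm per row: ¬u·¬v·w, ¬u·v·w, u·¬v·¬w. Their union (logical OR) reproduces the table exactly.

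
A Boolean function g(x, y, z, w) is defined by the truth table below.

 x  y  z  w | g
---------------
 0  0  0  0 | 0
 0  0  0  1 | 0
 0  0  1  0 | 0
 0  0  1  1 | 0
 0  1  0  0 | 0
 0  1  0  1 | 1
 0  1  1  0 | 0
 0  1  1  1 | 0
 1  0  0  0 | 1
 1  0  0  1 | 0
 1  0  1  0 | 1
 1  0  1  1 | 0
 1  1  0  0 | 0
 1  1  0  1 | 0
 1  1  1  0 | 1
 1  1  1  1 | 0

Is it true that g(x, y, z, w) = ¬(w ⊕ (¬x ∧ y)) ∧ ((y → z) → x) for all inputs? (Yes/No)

Test each input against both g and the formula:
  x=0, y=0, z=0, w=0: formula gives 0, g = 0 ✓
  x=0, y=0, z=0, w=1: formula gives 0, g = 0 ✓
  x=0, y=0, z=1, w=0: formula gives 0, g = 0 ✓
  x=0, y=0, z=1, w=1: formula gives 0, g = 0 ✓
  …
  x=1, y=1, z=0, w=0: formula gives 1, but g = 0 ✗
Since they disagree at (1,1,0,0), the expression is not a correct formula for g.

No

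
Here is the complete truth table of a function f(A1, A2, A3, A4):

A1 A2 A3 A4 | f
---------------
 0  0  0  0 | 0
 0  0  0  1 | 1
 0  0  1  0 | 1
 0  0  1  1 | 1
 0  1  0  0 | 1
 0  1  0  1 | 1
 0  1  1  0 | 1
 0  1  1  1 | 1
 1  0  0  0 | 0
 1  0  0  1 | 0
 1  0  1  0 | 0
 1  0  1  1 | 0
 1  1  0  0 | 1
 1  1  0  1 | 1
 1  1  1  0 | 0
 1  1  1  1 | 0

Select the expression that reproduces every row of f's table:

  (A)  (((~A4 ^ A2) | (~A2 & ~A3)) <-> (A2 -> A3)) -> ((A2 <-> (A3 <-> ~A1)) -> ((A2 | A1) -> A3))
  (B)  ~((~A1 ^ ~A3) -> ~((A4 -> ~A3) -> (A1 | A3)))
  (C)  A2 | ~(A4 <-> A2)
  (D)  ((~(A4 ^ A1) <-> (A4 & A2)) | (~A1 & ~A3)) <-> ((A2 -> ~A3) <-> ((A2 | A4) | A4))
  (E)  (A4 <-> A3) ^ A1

(A) fails at (0,0,0,0): the formula yields 1, f is 0.
(B) fails at (0,0,0,1): the formula yields 0, f is 1.
(C) fails at (0,0,1,0): the formula yields 0, f is 1.
(E) fails at (0,0,0,0): the formula yields 1, f is 0.
Only (D) survives; checking it on all 16 rows confirms it matches f.

D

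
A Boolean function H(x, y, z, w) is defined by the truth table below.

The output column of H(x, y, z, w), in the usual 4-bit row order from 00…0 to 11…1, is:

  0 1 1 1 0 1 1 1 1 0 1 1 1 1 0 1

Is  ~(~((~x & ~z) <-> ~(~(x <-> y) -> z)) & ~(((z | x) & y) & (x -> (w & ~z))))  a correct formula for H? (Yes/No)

Evaluate ~(~((~x & ~z) <-> ~(~(x <-> y) -> z)) & ~(((z | x) & y) & (x -> (w & ~z)))) on each row and compare to H:
  x=0, y=0, z=0, w=0: formula gives 0, H = 0 ✓
  x=0, y=0, z=0, w=1: formula gives 0, but H = 1 ✗
A single disagreement suffices: at (0,0,0,1) they differ, so the formula does not compute H.

No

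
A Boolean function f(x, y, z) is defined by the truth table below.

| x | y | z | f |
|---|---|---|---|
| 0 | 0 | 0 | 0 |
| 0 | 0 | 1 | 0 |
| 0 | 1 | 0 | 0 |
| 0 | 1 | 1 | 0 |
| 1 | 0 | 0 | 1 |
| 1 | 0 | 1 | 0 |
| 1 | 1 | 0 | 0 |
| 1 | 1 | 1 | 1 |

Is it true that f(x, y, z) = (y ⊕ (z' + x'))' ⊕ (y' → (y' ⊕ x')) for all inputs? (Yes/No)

Yes

Check the formula against f row by row:
  x=0, y=0, z=0: formula gives 0, f = 0 ✓
  x=0, y=0, z=1: formula gives 0, f = 0 ✓
  x=0, y=1, z=0: formula gives 0, f = 0 ✓
  x=0, y=1, z=1: formula gives 0, f = 0 ✓
  x=1, y=0, z=0: formula gives 1, f = 1 ✓
  … (the remaining 3 rows also agree.)
Every row agrees, so the formula is equivalent.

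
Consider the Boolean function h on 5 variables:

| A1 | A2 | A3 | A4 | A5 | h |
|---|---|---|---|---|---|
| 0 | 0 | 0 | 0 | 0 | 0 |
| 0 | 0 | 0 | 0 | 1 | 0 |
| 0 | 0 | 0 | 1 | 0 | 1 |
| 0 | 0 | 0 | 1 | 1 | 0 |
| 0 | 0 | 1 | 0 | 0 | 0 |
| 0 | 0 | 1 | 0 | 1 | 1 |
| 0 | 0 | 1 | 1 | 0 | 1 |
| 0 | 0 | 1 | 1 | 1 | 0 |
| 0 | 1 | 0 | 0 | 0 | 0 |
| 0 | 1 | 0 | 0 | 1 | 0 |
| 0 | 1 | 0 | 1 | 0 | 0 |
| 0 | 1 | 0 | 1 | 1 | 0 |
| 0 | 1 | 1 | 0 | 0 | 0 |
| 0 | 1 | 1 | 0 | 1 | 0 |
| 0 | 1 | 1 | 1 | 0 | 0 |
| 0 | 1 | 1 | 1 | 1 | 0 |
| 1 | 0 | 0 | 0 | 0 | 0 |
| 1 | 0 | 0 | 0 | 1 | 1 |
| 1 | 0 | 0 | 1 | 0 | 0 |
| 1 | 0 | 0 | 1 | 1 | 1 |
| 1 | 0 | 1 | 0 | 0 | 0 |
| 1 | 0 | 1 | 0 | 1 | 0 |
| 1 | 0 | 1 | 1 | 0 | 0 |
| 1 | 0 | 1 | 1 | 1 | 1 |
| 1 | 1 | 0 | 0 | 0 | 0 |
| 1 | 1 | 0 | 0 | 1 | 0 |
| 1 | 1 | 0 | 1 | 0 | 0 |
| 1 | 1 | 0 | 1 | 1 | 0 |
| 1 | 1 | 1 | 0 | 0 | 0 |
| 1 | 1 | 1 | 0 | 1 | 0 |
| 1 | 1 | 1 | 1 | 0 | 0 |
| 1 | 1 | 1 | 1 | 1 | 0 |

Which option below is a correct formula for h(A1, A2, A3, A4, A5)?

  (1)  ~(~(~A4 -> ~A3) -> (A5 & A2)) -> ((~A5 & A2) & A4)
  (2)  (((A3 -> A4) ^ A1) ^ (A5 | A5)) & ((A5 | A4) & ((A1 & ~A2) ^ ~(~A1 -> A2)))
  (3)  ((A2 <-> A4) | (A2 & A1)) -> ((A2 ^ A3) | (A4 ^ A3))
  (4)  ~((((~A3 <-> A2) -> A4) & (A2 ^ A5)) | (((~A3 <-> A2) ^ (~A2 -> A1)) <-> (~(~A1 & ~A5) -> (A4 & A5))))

(1) disagrees with h on (0,0,0,0,0) (formula → 1, table → 0); rule it out.
(3) disagrees with h on (0,0,0,1,1) (formula → 1, table → 0); rule it out.
(4) disagrees with h on (0,0,0,0,0) (formula → 1, table → 0); rule it out.
That leaves (2). Evaluating it on every row reproduces the table of h exactly.

2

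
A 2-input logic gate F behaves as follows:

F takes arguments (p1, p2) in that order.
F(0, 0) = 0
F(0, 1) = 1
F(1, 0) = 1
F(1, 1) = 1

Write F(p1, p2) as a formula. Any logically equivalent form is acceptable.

F(p1, p2) = p1 OR p2

The output is 1 whenever at least one input is 1 — the OR of all inputs.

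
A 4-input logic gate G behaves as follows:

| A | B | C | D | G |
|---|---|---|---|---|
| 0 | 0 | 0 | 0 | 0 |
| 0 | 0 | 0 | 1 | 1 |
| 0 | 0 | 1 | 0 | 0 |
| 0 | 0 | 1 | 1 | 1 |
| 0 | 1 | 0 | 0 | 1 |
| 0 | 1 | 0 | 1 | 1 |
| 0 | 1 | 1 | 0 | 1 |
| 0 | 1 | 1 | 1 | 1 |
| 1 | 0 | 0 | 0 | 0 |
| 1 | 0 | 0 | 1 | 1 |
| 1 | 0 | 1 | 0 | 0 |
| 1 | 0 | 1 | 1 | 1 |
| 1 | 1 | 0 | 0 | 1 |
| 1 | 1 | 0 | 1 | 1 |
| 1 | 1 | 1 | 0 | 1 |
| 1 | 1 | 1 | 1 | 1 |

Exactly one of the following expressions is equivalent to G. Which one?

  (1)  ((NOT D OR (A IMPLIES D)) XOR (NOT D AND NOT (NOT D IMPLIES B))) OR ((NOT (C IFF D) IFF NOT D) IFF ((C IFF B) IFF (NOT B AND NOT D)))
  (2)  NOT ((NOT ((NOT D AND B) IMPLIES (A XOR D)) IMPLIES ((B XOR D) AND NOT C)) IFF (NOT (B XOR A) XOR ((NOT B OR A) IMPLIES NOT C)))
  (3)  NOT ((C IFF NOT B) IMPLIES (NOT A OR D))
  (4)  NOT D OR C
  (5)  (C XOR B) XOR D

1

(2) disagrees with G on (0,0,0,0) (formula → 1, table → 0); rule it out.
(3) disagrees with G on (0,0,0,1) (formula → 0, table → 1); rule it out.
(4) disagrees with G on (0,0,0,0) (formula → 1, table → 0); rule it out.
(5) disagrees with G on (0,0,1,0) (formula → 1, table → 0); rule it out.
(1) is the remaining candidate, and it agrees with G on all 16 inputs.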